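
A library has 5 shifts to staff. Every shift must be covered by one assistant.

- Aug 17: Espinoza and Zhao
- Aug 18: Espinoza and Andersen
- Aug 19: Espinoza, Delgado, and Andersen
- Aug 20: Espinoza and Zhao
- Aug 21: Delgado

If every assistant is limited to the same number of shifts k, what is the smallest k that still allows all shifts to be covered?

With 4 assistants and 5 worker-slots to fill, someone must work at least ⌈5/4⌉ = 2 shifts, so k ≥ 2.
k = 2 works: Aug 17→Espinoza, Aug 18→Espinoza, Aug 19→Delgado, Aug 20→Zhao, Aug 21→Delgado.
Loads: Espinoza 2, Zhao 1, Delgado 2, Andersen 0 — all ≤ 2.

2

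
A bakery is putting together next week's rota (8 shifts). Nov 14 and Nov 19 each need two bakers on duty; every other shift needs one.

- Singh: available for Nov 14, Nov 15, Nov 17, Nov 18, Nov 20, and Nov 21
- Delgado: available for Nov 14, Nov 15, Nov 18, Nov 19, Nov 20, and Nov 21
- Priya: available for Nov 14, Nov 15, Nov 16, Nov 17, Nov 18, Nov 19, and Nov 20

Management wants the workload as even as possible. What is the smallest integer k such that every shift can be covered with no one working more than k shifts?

With 3 bakers and 10 worker-slots to fill, someone must work at least ⌈10/3⌉ = 4 shifts, so k ≥ 4.
k = 4 works: Nov 14→Singh+Delgado, Nov 15→Singh, Nov 16→Priya, Nov 17→Singh, Nov 18→Delgado, Nov 19→Delgado+Priya, Nov 20→Delgado, Nov 21→Singh.
Loads: Singh 4, Delgado 4, Priya 2 — all ≤ 4.

4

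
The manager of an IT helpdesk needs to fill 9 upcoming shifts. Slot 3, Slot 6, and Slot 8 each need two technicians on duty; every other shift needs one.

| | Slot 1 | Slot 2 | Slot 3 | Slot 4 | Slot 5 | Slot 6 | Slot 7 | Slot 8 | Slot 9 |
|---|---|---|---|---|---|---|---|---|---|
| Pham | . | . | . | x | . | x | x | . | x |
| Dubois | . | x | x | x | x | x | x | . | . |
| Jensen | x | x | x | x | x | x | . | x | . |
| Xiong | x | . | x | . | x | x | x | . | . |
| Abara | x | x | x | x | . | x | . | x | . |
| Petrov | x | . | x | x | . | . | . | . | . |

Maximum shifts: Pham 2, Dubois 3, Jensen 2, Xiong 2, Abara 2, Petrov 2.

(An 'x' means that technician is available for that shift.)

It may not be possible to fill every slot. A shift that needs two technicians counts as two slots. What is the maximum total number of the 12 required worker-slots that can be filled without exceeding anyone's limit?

12

Total capacity across all technicians is 2+3+2+2+2+2 = 13, and 12 slots are needed, so at most 12 can be filled.
An assignment achieving 12: Slot 1→Jensen, Slot 2→Dubois, Slot 3→Dubois+Xiong, Slot 4→Petrov, Slot 5→Dubois, Slot 6→Xiong+Abara, Slot 7→Pham, Slot 8→Jensen+Abara, Slot 9→Pham.
Loads: Pham 2/2, Dubois 3/3, Jensen 2/2, Xiong 2/2, Abara 2/2, Petrov 1/2.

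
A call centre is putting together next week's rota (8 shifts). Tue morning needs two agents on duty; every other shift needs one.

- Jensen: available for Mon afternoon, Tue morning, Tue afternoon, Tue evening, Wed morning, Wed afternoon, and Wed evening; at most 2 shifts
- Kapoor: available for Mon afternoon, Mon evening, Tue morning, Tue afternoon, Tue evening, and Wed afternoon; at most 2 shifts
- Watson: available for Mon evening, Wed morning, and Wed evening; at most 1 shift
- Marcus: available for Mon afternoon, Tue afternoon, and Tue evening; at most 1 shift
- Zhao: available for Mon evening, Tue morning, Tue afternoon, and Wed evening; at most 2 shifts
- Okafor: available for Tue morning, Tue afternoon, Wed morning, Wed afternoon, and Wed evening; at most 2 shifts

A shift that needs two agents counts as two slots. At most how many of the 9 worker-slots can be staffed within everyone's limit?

Total capacity across all agents is 2+2+1+1+2+2 = 10, and 9 slots are needed, so at most 9 can be filled.
An assignment achieving 9: Mon afternoon→Jensen, Mon evening→Kapoor, Tue morning→Zhao+Okafor, Tue afternoon→Marcus, Tue evening→Jensen, Wed morning→Watson, Wed afternoon→Kapoor, Wed evening→Zhao.
Loads: Jensen 2/2, Kapoor 2/2, Watson 1/1, Marcus 1/1, Zhao 2/2, Okafor 1/2.

9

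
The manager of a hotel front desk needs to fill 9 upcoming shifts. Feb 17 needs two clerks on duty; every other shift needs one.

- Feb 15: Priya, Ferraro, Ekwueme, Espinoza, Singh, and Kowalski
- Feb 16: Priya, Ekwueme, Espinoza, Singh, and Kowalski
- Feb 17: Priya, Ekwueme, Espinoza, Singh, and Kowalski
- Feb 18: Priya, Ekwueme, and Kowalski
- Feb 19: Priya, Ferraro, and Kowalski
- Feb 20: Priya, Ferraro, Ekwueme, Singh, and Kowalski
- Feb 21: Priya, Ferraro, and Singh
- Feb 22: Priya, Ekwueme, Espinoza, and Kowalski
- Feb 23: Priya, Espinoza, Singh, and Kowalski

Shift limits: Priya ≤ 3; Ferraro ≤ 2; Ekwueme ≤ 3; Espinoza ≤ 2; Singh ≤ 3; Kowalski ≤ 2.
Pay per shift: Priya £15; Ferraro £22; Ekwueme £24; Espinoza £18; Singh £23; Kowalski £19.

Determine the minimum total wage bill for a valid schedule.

Picking the cheapest available clerk for each shift independently would cost £153, but that ignores the shift limits.
An optimal schedule: Feb 15→Ferraro, Feb 16→Kowalski, Feb 17→Kowalski+Singh, Feb 18→Priya, Feb 19→Priya, Feb 20→Ferraro, Feb 21→Priya, Feb 22→Espinoza, Feb 23→Espinoza.
Total: 22 + 19 + 19 + 23 + 15 + 15 + 22 + 15 + 18 + 18 = £186.

£186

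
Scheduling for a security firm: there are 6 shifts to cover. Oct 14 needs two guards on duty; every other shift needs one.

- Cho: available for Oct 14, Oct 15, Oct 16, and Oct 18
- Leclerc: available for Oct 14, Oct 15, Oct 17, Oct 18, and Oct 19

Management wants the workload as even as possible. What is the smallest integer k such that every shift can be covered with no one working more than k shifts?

4

With 2 guards and 7 worker-slots to fill, someone must work at least ⌈7/2⌉ = 4 shifts, so k ≥ 4.
k = 4 works: Oct 14→Cho+Leclerc, Oct 15→Cho, Oct 16→Cho, Oct 17→Leclerc, Oct 18→Cho, Oct 19→Leclerc.
Loads: Cho 4, Leclerc 3 — all ≤ 4.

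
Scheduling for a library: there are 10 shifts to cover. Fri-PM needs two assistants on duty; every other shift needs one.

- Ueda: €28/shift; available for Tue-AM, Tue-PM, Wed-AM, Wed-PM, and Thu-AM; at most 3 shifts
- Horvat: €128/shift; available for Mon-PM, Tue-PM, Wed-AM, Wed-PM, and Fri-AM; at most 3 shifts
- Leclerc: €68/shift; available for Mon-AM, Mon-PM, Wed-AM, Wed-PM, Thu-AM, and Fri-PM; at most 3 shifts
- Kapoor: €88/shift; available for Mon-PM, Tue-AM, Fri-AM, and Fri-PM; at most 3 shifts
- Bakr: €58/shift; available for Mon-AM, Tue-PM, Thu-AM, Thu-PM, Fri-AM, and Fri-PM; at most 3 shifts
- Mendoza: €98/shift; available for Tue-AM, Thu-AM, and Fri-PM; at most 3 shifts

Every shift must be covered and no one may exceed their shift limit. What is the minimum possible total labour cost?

€638

Thu-PM can only be covered by Bakr, so that assignment is forced.
Picking the cheapest available assistant for each shift independently would cost €508, but that ignores the shift limits.
An optimal schedule: Mon-AM→Bakr, Mon-PM→Leclerc, Tue-AM→Ueda, Tue-PM→Ueda, Wed-AM→Ueda, Wed-PM→Leclerc, Thu-AM→Bakr, Thu-PM→Bakr, Fri-AM→Kapoor, Fri-PM→Leclerc+Kapoor.
Total: 58 + 68 + 28 + 28 + 28 + 68 + 58 + 58 + 88 + 68 + 88 = €638.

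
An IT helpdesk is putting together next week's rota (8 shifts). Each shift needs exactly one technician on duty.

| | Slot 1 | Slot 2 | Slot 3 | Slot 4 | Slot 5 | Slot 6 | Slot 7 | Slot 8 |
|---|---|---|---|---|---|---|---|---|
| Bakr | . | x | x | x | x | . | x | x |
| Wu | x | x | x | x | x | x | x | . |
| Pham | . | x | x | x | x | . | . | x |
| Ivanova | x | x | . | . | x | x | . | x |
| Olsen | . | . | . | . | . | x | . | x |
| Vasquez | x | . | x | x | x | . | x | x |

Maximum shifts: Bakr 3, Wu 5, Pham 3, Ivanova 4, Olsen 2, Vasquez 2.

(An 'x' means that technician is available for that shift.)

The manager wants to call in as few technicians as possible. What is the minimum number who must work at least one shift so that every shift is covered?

2

8 slots to fill and no one can take more than 5, so at least ⌈8/5⌉ = 2 technicians are needed.
Bakr and Wu alone can cover everything: Slot 1→Wu, Slot 2→Bakr, Slot 3→Bakr, Slot 4→Wu, Slot 5→Wu, Slot 6→Wu, Slot 7→Wu, Slot 8→Bakr.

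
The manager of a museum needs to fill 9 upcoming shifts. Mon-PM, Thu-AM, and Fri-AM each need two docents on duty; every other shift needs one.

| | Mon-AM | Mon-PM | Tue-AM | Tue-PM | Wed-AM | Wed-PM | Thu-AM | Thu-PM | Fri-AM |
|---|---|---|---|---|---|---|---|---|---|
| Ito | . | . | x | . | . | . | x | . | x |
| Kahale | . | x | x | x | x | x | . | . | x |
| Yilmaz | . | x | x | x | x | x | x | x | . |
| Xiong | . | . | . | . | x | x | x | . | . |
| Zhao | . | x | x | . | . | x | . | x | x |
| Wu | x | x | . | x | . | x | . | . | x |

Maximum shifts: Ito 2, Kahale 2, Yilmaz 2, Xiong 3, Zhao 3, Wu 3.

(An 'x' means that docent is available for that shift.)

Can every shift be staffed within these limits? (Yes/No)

Mon-AM can only be covered by Wu, so that assignment is forced.
One valid schedule: Mon-AM→Wu, Mon-PM→Zhao+Wu, Tue-AM→Ito, Tue-PM→Kahale, Wed-AM→Kahale, Wed-PM→Xiong, Thu-AM→Ito+Yilmaz, Thu-PM→Yilmaz, Fri-AM→Zhao+Wu.
Loads: Ito 2/2, Kahale 2/2, Yilmaz 2/2, Xiong 1/3, Zhao 2/3, Wu 3/3 — all within limits.

Yes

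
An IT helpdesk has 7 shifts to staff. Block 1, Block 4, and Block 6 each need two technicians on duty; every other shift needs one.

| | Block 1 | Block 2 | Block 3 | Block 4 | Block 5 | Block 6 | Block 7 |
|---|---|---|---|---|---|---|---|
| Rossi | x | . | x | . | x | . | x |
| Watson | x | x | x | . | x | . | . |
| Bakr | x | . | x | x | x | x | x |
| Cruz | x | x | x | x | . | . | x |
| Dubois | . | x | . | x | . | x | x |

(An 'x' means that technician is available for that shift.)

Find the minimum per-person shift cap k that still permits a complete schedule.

With 5 technicians and 10 worker-slots to fill, someone must work at least ⌈10/5⌉ = 2 shifts, so k ≥ 2.
k = 2 works: Block 1→Watson+Cruz, Block 2→Watson, Block 3→Rossi, Block 4→Bakr+Cruz, Block 5→Rossi, Block 6→Bakr+Dubois, Block 7→Dubois.
Loads: Rossi 2, Watson 2, Bakr 2, Cruz 2, Dubois 2 — all ≤ 2.

2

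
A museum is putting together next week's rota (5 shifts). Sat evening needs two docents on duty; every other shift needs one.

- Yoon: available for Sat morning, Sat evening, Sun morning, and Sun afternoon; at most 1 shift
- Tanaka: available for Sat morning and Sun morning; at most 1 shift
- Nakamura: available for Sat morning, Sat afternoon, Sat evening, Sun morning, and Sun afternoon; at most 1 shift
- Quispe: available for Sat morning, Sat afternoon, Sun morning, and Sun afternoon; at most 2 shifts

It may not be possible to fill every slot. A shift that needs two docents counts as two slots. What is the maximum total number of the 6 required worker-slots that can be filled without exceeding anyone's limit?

5

Total capacity across all docents is 1+1+1+2 = 5, and 6 slots are needed, so at most 5 can be filled.
An assignment achieving 5: Sat morning→Tanaka, Sat afternoon→Nakamura, Sat evening→Yoon, Sun morning→Quispe, Sun afternoon→Quispe.
Loads: Yoon 1/1, Tanaka 1/1, Nakamura 1/1, Quispe 2/2.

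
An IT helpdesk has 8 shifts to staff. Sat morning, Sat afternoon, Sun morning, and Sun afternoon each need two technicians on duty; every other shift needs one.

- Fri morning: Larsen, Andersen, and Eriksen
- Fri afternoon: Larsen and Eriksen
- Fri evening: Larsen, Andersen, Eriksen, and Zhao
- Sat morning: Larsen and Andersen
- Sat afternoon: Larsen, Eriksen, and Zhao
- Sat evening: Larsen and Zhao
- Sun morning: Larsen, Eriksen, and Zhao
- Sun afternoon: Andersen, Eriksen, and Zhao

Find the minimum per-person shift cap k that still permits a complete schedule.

3

With 4 technicians and 12 worker-slots to fill, someone must work at least ⌈12/4⌉ = 3 shifts, so k ≥ 3.
k = 3 works: Fri morning→Andersen, Fri afternoon→Larsen, Fri evening→Zhao, Sat morning→Larsen+Andersen, Sat afternoon→Eriksen+Zhao, Sat evening→Larsen, Sun morning→Eriksen+Zhao, Sun afternoon→Andersen+Eriksen.
Loads: Larsen 3, Andersen 3, Eriksen 3, Zhao 3 — all ≤ 3.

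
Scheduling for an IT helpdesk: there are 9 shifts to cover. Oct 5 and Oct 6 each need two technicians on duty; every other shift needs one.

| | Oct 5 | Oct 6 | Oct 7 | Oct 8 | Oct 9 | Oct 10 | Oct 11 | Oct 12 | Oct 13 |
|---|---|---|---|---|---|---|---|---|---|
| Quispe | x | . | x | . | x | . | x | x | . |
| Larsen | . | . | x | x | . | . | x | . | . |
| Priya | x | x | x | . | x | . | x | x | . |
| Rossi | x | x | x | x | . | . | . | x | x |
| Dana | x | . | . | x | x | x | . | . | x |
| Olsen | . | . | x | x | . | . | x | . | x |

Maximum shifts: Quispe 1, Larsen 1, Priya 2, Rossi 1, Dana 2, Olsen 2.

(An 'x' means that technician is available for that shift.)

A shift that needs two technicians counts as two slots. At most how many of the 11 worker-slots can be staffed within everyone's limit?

9

Total capacity across all technicians is 1+1+2+1+2+2 = 9, and 11 slots are needed, so at most 9 can be filled.
An assignment achieving 9: Oct 6→Priya+Rossi, Oct 7→Olsen, Oct 8→Larsen, Oct 9→Quispe, Oct 10→Dana, Oct 11→Olsen, Oct 12→Priya, Oct 13→Dana.
Loads: Quispe 1/1, Larsen 1/1, Priya 2/2, Rossi 1/1, Dana 2/2, Olsen 2/2.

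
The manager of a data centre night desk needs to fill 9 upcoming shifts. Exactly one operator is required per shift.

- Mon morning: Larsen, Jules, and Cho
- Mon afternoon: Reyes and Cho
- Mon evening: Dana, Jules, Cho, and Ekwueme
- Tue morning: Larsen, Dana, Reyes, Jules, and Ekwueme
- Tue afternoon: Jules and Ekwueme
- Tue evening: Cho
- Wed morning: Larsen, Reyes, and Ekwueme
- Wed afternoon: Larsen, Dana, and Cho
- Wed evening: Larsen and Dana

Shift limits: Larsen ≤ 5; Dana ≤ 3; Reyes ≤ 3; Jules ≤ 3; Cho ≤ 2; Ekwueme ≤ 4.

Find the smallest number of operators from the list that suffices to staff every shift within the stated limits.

3

9 slots to fill and no one can take more than 5, so at least ⌈9/5⌉ = 2 operators are needed.
Shifts {Mon afternoon, Tue afternoon, Wed evening} need 3 slots, but among the operators available for them (Larsen, Dana, Reyes, Jules, Cho, and Ekwueme) any 2 together supply at most 2. So 2 operators are not enough.
Larsen, Jules, and Cho alone can cover everything: Mon morning→Larsen, Mon afternoon→Cho, Mon evening→Jules, Tue morning→Larsen, Tue afternoon→Jules, Tue evening→Cho, Wed morning→Larsen, Wed afternoon→Larsen, Wed evening→Larsen.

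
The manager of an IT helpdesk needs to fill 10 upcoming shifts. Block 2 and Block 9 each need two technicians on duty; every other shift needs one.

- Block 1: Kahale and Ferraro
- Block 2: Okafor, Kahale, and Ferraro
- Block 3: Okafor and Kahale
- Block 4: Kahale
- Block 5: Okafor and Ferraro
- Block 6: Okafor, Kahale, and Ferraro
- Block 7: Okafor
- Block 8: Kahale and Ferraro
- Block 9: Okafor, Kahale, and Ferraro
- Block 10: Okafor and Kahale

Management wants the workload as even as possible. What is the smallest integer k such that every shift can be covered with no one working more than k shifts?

With 3 technicians and 12 worker-slots to fill, someone must work at least ⌈12/3⌉ = 4 shifts, so k ≥ 4.
k = 4 works: Block 1→Kahale, Block 2→Kahale+Ferraro, Block 3→Okafor, Block 4→Kahale, Block 5→Okafor, Block 6→Ferraro, Block 7→Okafor, Block 8→Ferraro, Block 9→Kahale+Ferraro, Block 10→Okafor.
Loads: Okafor 4, Kahale 4, Ferraro 4 — all ≤ 4.

4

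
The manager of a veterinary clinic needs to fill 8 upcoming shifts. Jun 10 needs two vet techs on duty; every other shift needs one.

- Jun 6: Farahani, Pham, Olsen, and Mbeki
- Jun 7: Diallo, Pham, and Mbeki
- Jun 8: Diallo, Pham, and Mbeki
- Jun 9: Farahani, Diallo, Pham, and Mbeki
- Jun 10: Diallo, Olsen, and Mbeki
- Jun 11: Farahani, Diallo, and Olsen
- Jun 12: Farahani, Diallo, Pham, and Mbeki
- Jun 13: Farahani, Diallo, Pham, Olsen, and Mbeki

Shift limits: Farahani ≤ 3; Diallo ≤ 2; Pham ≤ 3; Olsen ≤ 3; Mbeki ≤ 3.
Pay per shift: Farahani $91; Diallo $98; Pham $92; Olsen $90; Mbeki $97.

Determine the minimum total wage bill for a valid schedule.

Picking the cheapest available vet tech for each shift independently would cost $823, but that ignores the shift limits.
An optimal schedule: Jun 6→Olsen, Jun 7→Pham, Jun 8→Pham, Jun 9→Farahani, Jun 10→Olsen+Mbeki, Jun 11→Olsen, Jun 12→Farahani, Jun 13→Farahani.
Total: 90 + 92 + 92 + 91 + 90 + 97 + 90 + 91 + 91 = $824.

$824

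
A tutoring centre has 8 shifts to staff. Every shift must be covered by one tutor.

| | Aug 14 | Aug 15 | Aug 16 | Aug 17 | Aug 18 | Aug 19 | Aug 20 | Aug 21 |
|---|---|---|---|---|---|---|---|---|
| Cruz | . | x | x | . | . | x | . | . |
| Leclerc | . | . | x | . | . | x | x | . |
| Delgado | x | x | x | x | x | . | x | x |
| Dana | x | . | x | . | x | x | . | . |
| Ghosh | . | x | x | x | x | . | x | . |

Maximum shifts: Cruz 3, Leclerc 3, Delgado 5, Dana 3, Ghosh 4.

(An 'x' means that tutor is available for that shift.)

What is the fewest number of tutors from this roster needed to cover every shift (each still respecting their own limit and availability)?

2

8 slots to fill and no one can take more than 5, so at least ⌈8/5⌉ = 2 tutors are needed.
Cruz and Delgado alone can cover everything: Aug 14→Delgado, Aug 15→Cruz, Aug 16→Cruz, Aug 17→Delgado, Aug 18→Delgado, Aug 19→Cruz, Aug 20→Delgado, Aug 21→Delgado.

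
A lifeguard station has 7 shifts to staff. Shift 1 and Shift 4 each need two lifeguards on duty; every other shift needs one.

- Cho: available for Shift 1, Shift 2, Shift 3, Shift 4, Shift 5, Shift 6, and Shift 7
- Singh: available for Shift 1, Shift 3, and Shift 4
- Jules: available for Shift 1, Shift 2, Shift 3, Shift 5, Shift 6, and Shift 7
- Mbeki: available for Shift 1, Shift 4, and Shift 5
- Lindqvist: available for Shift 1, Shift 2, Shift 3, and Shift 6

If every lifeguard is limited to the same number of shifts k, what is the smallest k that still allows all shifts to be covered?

With 5 lifeguards and 9 worker-slots to fill, someone must work at least ⌈9/5⌉ = 2 shifts, so k ≥ 2.
k = 2 works: Shift 1→Mbeki+Lindqvist, Shift 2→Cho, Shift 3→Singh, Shift 4→Singh+Mbeki, Shift 5→Jules, Shift 6→Jules, Shift 7→Cho.
Loads: Cho 2, Singh 2, Jules 2, Mbeki 2, Lindqvist 1 — all ≤ 2.

2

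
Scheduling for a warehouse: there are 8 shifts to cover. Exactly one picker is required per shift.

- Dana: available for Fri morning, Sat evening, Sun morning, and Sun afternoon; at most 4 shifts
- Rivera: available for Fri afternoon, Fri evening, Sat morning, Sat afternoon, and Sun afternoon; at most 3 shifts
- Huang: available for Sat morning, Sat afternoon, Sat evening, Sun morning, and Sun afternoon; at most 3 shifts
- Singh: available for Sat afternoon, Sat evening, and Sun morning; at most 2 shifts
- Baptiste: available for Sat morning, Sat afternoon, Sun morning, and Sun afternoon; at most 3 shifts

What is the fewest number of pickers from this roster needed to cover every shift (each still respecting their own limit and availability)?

8 slots to fill and no one can take more than 4, so at least ⌈8/4⌉ = 2 pickers are needed.
Any 2 pickers together have capacity at most 4+3 = 7 < 8 slots, so 2 can never suffice.
Dana, Rivera, and Huang alone can cover everything: Fri morning→Dana, Fri afternoon→Rivera, Fri evening→Rivera, Sat morning→Rivera, Sat afternoon→Huang, Sat evening→Dana, Sun morning→Dana, Sun afternoon→Dana.

3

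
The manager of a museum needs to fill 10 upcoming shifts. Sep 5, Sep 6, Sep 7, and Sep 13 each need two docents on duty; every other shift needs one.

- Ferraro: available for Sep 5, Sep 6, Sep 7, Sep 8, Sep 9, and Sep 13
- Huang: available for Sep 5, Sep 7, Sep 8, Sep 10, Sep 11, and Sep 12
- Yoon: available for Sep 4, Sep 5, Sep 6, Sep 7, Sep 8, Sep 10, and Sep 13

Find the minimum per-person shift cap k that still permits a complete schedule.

5

With 3 docents and 14 worker-slots to fill, someone must work at least ⌈14/3⌉ = 5 shifts, so k ≥ 5.
k = 5 works: Sep 4→Yoon, Sep 5→Ferraro+Huang, Sep 6→Ferraro+Yoon, Sep 7→Ferraro+Huang, Sep 8→Yoon, Sep 9→Ferraro, Sep 10→Huang, Sep 11→Huang, Sep 12→Huang, Sep 13→Ferraro+Yoon.
Loads: Ferraro 5, Huang 5, Yoon 4 — all ≤ 5.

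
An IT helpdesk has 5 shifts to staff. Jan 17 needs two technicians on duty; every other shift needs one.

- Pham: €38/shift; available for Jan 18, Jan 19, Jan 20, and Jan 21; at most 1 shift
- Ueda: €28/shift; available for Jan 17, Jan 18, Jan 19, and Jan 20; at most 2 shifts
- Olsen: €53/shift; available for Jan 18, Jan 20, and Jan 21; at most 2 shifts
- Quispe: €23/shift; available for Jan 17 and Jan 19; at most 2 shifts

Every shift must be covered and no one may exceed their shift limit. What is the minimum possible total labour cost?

Jan 17 can only be covered by Ueda and Quispe, so that assignment is forced.
Picking the cheapest available technician for each shift independently would cost €168, but that ignores the shift limits.
An optimal schedule: Jan 17→Ueda+Quispe, Jan 18→Ueda, Jan 19→Quispe, Jan 20→Olsen, Jan 21→Pham.
Total: 28 + 23 + 28 + 23 + 53 + 38 = €193.

€193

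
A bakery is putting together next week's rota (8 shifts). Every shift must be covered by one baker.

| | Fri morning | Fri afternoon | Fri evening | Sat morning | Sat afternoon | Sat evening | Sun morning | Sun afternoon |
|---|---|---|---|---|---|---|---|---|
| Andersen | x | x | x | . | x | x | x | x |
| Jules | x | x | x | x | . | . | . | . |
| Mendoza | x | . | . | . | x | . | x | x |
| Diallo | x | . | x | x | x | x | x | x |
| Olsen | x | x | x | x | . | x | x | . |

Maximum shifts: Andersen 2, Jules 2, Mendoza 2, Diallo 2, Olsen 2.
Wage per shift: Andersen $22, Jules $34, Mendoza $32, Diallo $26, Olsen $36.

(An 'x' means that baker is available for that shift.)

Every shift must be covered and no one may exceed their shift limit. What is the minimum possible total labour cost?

Picking the cheapest available baker for each shift independently would cost $180, but that ignores the shift limits.
An optimal schedule: Fri morning→Diallo, Fri afternoon→Andersen, Fri evening→Jules, Sat morning→Jules, Sat afternoon→Andersen, Sat evening→Diallo, Sun morning→Mendoza, Sun afternoon→Mendoza.
Total: 26 + 22 + 34 + 34 + 22 + 26 + 32 + 32 = $228.

$228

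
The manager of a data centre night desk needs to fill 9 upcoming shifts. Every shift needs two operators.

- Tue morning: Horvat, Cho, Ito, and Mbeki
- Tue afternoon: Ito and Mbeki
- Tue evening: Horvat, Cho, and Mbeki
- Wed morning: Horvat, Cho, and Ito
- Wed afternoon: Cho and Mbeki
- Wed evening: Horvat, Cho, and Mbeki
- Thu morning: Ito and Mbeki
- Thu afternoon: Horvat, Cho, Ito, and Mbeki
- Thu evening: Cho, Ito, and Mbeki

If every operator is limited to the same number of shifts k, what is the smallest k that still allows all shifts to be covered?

With 4 operators and 18 worker-slots to fill, someone must work at least ⌈18/4⌉ = 5 shifts, so k ≥ 5.
k = 5 works: Tue morning→Horvat+Ito, Tue afternoon→Ito+Mbeki, Tue evening→Horvat+Cho, Wed morning→Horvat+Cho, Wed afternoon→Cho+Mbeki, Wed evening→Horvat+Cho, Thu morning→Ito+Mbeki, Thu afternoon→Horvat+Ito, Thu evening→Cho+Ito.
Loads: Horvat 5, Cho 5, Ito 5, Mbeki 3 — all ≤ 5.

5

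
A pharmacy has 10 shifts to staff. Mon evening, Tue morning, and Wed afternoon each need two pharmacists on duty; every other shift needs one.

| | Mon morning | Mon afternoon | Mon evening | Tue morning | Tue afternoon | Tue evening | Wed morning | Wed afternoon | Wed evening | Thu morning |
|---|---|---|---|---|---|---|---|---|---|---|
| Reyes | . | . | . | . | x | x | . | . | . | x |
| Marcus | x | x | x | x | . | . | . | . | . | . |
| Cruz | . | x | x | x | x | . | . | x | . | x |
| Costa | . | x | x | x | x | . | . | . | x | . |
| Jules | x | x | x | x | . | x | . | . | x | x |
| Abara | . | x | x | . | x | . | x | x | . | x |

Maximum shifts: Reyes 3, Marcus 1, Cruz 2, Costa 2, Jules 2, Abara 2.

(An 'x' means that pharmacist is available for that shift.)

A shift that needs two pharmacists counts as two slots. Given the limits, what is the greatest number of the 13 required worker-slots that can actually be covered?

12

Total capacity across all pharmacists is 3+1+2+2+2+2 = 12, and 13 slots are needed, so at most 12 can be filled.
An assignment achieving 12: Mon morning→Marcus, Mon afternoon→Jules, Mon evening→Jules, Tue morning→Cruz+Costa, Tue afternoon→Reyes, Tue evening→Reyes, Wed morning→Abara, Wed afternoon→Cruz+Abara, Wed evening→Costa, Thu morning→Reyes.
Loads: Reyes 3/3, Marcus 1/1, Cruz 2/2, Costa 2/2, Jules 2/2, Abara 2/2.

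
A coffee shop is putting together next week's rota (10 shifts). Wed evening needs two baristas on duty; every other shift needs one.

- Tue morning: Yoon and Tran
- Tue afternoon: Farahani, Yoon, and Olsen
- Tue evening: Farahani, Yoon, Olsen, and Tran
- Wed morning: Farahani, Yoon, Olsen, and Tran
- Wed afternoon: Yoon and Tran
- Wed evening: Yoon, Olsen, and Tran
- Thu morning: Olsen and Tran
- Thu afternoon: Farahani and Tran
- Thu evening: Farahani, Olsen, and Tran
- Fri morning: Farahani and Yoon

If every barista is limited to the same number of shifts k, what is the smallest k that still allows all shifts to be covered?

3

With 4 baristas and 11 worker-slots to fill, someone must work at least ⌈11/4⌉ = 3 shifts, so k ≥ 3.
k = 3 works: Tue morning→Yoon, Tue afternoon→Farahani, Tue evening→Tran, Wed morning→Tran, Wed afternoon→Yoon, Wed evening→Yoon+Olsen, Thu morning→Olsen, Thu afternoon→Farahani, Thu evening→Olsen, Fri morning→Farahani.
Loads: Farahani 3, Yoon 3, Olsen 3, Tran 2 — all ≤ 3.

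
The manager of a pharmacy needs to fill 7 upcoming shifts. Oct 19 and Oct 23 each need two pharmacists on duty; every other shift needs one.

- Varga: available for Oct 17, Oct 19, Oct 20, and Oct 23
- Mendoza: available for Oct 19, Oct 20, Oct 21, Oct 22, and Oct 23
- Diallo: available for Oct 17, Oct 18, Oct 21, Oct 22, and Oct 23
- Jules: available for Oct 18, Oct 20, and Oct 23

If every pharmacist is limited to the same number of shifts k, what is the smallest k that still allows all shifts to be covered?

With 4 pharmacists and 9 worker-slots to fill, someone must work at least ⌈9/4⌉ = 3 shifts, so k ≥ 3.
k = 3 works: Oct 17→Varga, Oct 18→Diallo, Oct 19→Varga+Mendoza, Oct 20→Varga, Oct 21→Mendoza, Oct 22→Mendoza, Oct 23→Diallo+Jules.
Loads: Varga 3, Mendoza 3, Diallo 2, Jules 1 — all ≤ 3.

3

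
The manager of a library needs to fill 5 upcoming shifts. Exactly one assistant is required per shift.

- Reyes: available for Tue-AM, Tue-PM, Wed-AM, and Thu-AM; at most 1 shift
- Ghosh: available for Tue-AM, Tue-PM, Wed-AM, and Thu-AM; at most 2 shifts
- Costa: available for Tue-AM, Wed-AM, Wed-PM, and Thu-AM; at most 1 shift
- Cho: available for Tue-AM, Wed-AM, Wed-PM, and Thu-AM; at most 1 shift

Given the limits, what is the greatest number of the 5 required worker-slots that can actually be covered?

Total capacity across all assistants is 1+2+1+1 = 5, and 5 slots are needed, so at most 5 can be filled.
An assignment achieving 5: Tue-AM→Ghosh, Tue-PM→Reyes, Wed-AM→Ghosh, Wed-PM→Costa, Thu-AM→Cho.
Loads: Reyes 1/1, Ghosh 2/2, Costa 1/1, Cho 1/1.

5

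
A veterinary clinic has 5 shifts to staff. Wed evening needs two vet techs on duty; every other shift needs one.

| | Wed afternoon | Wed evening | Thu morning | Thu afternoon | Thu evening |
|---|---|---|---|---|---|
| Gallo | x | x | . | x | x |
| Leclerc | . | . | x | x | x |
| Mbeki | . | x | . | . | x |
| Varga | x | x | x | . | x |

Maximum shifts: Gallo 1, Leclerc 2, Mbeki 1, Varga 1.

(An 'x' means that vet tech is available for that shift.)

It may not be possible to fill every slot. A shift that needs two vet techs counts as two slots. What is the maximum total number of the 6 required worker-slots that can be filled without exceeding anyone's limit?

5

Total capacity across all vet techs is 1+2+1+1 = 5, and 6 slots are needed, so at most 5 can be filled.
An assignment achieving 5: Wed afternoon→Gallo, Wed evening→Mbeki+Varga, Thu morning→Leclerc, Thu afternoon→Leclerc.
Loads: Gallo 1/1, Leclerc 2/2, Mbeki 1/1, Varga 1/1.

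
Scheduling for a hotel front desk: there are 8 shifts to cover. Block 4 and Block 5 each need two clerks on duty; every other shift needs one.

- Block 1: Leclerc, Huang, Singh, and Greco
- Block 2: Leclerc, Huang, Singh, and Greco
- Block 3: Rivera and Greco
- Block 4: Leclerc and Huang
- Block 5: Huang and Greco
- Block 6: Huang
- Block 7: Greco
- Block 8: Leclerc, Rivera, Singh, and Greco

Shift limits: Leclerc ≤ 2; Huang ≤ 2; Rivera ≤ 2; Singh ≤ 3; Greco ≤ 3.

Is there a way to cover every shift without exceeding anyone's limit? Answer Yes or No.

No

Total capacity is 12 and 10 slots are needed, so capacity alone doesn't rule it out.
Shifts {Block 4, Block 5, Block 6} need 5 worker-slots in total, but the clerks available for any of those shifts (Leclerc, Huang, and Greco) can supply at most 4 among them. So no valid schedule exists.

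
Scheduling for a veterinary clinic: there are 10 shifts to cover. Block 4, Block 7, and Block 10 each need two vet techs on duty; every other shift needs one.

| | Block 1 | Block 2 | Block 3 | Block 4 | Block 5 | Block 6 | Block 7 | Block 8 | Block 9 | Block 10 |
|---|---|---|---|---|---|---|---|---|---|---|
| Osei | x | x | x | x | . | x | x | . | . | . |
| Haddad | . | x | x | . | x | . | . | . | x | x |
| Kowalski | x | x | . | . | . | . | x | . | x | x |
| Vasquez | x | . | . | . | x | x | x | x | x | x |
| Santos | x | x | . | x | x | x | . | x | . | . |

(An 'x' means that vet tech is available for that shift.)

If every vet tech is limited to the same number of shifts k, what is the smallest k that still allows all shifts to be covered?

With 5 vet techs and 13 worker-slots to fill, someone must work at least ⌈13/5⌉ = 3 shifts, so k ≥ 3.
k = 3 works: Block 1→Kowalski, Block 2→Santos, Block 3→Osei, Block 4→Osei+Santos, Block 5→Haddad, Block 6→Osei, Block 7→Kowalski+Vasquez, Block 8→Vasquez, Block 9→Haddad, Block 10→Haddad+Kowalski.
Loads: Osei 3, Haddad 3, Kowalski 3, Vasquez 2, Santos 2 — all ≤ 3.

3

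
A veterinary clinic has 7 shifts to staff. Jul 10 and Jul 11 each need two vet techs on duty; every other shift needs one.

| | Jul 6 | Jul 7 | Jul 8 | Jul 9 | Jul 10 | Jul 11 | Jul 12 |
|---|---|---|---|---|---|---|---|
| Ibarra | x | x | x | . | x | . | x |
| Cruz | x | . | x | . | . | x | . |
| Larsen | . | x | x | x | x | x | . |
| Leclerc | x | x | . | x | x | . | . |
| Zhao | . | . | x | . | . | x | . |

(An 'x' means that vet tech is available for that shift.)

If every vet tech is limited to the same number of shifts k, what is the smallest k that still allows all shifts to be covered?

With 5 vet techs and 9 worker-slots to fill, someone must work at least ⌈9/5⌉ = 2 shifts, so k ≥ 2.
k = 2 works: Jul 6→Ibarra, Jul 7→Leclerc, Jul 8→Cruz, Jul 9→Larsen, Jul 10→Larsen+Leclerc, Jul 11→Cruz+Zhao, Jul 12→Ibarra.
Loads: Ibarra 2, Cruz 2, Larsen 2, Leclerc 2, Zhao 1 — all ≤ 2.

2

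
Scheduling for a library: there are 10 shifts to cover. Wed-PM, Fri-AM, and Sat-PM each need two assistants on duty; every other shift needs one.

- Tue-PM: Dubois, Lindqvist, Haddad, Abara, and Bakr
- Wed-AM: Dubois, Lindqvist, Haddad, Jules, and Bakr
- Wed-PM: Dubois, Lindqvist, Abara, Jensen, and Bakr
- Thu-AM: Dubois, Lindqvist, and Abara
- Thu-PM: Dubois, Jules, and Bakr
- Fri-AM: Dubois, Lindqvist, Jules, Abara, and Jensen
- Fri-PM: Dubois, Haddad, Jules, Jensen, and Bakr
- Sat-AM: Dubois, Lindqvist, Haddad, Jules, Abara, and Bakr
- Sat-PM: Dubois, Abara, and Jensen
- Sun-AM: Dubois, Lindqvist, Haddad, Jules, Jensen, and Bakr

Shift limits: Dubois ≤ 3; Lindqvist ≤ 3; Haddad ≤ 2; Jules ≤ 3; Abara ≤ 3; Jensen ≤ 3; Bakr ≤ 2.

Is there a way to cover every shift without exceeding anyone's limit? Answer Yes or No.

Yes

One valid schedule: Tue-PM→Lindqvist, Wed-AM→Lindqvist, Wed-PM→Abara+Jensen, Thu-AM→Dubois, Thu-PM→Dubois, Fri-AM→Jules+Abara, Fri-PM→Haddad, Sat-AM→Lindqvist, Sat-PM→Dubois+Abara, Sun-AM→Haddad.
Loads: Dubois 3/3, Lindqvist 3/3, Haddad 2/2, Jules 1/3, Abara 3/3, Jensen 1/3, Bakr 0/2 — all within limits.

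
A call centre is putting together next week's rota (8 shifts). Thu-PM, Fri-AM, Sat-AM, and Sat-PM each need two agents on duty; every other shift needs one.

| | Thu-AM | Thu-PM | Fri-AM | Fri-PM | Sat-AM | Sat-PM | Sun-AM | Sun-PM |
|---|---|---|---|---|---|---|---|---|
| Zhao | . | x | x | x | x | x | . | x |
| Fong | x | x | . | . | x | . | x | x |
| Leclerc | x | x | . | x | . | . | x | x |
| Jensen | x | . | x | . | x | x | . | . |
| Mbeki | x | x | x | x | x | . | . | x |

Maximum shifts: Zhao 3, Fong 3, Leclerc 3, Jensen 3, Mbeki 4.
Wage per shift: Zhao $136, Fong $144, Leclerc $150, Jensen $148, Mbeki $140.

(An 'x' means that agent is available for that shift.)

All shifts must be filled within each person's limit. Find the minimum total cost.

Sat-PM can only be covered by Zhao and Jensen, so that assignment is forced.
Picking the cheapest available agent for each shift independently would cost $1668, but that ignores the shift limits.
An optimal schedule: Thu-AM→Mbeki, Thu-PM→Mbeki+Fong, Fri-AM→Zhao+Mbeki, Fri-PM→Zhao, Sat-AM→Fong+Jensen, Sat-PM→Zhao+Jensen, Sun-AM→Fong, Sun-PM→Mbeki.
Total: 140 + 140 + 144 + 136 + 140 + 136 + 144 + 148 + 136 + 148 + 144 + 140 = $1696.

$1696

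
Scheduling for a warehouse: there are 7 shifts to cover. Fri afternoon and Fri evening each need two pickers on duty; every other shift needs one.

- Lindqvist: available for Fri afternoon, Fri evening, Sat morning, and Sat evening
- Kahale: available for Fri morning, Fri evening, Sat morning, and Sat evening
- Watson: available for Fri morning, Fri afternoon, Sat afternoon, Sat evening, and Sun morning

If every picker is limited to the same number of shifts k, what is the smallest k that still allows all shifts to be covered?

3

With 3 pickers and 9 worker-slots to fill, someone must work at least ⌈9/3⌉ = 3 shifts, so k ≥ 3.
k = 3 works: Fri morning→Kahale, Fri afternoon→Lindqvist+Watson, Fri evening→Lindqvist+Kahale, Sat morning→Lindqvist, Sat afternoon→Watson, Sat evening→Kahale, Sun morning→Watson.
Loads: Lindqvist 3, Kahale 3, Watson 3 — all ≤ 3.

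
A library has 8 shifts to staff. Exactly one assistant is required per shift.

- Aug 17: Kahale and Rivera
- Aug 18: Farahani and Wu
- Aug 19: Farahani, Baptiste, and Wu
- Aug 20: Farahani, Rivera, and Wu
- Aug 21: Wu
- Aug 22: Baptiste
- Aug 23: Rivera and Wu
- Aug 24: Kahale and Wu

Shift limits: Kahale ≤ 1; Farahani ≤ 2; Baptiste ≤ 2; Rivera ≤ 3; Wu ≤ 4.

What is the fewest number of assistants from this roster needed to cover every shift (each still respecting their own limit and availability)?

8 slots to fill and no one can take more than 4, so at least ⌈8/4⌉ = 2 assistants are needed.
Any 2 assistants together have capacity at most 4+3 = 7 < 8 slots, so 2 can never suffice.
Baptiste, Rivera, and Wu alone can cover everything: Aug 17→Rivera, Aug 18→Wu, Aug 19→Baptiste, Aug 20→Rivera, Aug 21→Wu, Aug 22→Baptiste, Aug 23→Rivera, Aug 24→Wu.

3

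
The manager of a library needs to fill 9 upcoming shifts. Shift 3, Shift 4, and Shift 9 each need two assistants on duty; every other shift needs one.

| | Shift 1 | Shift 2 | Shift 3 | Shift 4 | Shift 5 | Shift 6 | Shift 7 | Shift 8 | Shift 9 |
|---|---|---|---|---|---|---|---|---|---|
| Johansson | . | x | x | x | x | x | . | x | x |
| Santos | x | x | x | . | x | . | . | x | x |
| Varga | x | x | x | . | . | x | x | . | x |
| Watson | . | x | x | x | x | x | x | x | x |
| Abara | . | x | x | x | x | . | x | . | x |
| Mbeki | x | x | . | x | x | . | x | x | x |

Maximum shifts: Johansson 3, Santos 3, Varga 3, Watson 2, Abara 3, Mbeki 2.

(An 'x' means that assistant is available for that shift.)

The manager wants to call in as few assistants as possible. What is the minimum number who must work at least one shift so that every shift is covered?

4

12 slots to fill and no one can take more than 3, so at least ⌈12/3⌉ = 4 assistants are needed.
Johansson, Santos, Varga, and Abara alone can cover everything: Shift 1→Santos, Shift 2→Santos, Shift 3→Varga+Abara, Shift 4→Johansson+Abara, Shift 5→Santos, Shift 6→Johansson, Shift 7→Varga, Shift 8→Johansson, Shift 9→Varga+Abara.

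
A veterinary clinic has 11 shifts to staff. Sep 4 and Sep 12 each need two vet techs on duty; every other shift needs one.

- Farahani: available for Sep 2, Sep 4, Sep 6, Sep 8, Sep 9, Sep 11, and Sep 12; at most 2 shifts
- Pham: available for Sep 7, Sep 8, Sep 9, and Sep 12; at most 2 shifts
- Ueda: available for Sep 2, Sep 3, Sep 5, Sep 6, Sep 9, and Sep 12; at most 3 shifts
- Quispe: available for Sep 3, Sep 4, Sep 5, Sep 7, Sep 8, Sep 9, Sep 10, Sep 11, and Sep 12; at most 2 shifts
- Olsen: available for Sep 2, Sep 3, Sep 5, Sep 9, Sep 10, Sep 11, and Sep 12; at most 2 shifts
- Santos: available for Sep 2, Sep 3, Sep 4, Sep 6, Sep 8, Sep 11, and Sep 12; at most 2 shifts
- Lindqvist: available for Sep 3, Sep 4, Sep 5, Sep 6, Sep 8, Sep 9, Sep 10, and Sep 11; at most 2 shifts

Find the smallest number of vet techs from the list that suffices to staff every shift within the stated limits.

13 slots to fill and no one can take more than 3, so at least ⌈13/3⌉ = 5 vet techs are needed.
Any 5 vet techs together have capacity at most 3+2+2+2+2 = 11 < 13 slots, so 5 can never suffice.
Farahani, Pham, Ueda, Quispe, Olsen, and Santos alone can cover everything: Sep 2→Ueda, Sep 3→Ueda, Sep 4→Farahani+Quispe, Sep 5→Ueda, Sep 6→Farahani, Sep 7→Pham, Sep 8→Pham, Sep 9→Olsen, Sep 10→Quispe, Sep 11→Santos, Sep 12→Olsen+Santos.

6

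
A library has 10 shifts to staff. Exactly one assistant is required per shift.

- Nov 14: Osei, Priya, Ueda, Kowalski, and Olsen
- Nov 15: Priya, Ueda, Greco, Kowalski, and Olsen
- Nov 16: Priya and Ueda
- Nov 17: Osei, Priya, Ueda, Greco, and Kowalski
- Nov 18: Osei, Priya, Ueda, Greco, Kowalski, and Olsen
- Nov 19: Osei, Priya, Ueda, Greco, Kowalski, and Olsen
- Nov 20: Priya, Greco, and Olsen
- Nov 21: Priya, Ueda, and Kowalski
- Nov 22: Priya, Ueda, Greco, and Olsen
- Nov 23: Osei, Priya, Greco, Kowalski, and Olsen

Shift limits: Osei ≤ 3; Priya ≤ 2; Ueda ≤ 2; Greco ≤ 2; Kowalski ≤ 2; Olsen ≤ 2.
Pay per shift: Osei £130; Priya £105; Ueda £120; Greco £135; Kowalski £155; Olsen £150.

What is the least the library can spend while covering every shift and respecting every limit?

Picking the cheapest available assistant for each shift independently would cost £1050, but that ignores the shift limits.
An optimal schedule: Nov 14→Osei, Nov 15→Greco, Nov 16→Priya, Nov 17→Osei, Nov 18→Greco, Nov 19→Olsen, Nov 20→Priya, Nov 21→Ueda, Nov 22→Ueda, Nov 23→Osei.
Total: 130 + 135 + 105 + 130 + 135 + 150 + 105 + 120 + 120 + 130 = £1260.

£1260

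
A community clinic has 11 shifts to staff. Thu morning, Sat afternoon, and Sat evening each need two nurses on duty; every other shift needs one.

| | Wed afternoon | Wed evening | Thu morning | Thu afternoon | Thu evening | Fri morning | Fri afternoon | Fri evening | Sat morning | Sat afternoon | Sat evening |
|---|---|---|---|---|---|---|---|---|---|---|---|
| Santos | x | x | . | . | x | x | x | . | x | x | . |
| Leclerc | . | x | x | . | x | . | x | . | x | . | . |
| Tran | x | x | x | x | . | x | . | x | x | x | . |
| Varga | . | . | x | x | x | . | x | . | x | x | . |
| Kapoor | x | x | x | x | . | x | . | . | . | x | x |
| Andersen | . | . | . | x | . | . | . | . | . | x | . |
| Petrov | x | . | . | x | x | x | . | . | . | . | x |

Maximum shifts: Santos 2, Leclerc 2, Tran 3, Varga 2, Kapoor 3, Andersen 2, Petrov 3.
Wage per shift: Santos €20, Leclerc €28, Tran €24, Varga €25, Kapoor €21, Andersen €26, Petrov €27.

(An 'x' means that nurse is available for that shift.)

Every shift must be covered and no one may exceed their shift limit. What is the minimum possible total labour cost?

Fri evening can only be covered by Tran, so that assignment is forced.
Sat evening can only be covered by Kapoor and Petrov, so that assignment is forced.
Picking the cheapest available nurse for each shift independently would cost €299, but that ignores the shift limits.
An optimal schedule: Wed afternoon→Santos, Wed evening→Kapoor, Thu morning→Kapoor+Tran, Thu afternoon→Andersen, Thu evening→Varga, Fri morning→Petrov, Fri afternoon→Santos, Fri evening→Tran, Sat morning→Tran, Sat afternoon→Varga+Andersen, Sat evening→Kapoor+Petrov.
Total: 20 + 21 + 21 + 24 + 26 + 25 + 27 + 20 + 24 + 24 + 25 + 26 + 21 + 27 = €331.

€331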